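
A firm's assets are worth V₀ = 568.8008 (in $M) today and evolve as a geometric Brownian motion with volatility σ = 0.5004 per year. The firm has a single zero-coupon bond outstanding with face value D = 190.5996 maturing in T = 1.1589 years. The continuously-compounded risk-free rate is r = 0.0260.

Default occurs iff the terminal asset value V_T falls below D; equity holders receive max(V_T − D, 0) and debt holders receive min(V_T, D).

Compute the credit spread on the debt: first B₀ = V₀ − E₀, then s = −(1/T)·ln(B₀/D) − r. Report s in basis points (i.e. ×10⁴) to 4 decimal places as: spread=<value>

spread=53.4720

Work the structural quantities from V₀ = 568.8008 against face 190.5996:
d₁ = [ln(V₀/D) + (r + σ²/2)T] / (σ√T)
   = [ln(568.8008/190.5996) + (0.0260 + 0.5·0.5004²)·1.1589] / (0.5004·√1.1589)
   = [1.093355 + 0.175226] / 0.538692 = 2.354930
d₂ = d₁ − σ√T = 2.354930 − 0.538692 = 1.816238
N(d₁) = 0.990737,  N(d₂) = 0.965333,  e^(−rT) = 0.970318
E₀ = V₀·N(d₁) − D·e^(−rT)·N(d₂)
   = 568.8008·0.990737 − 190.5996·0.970318·0.965333 = 385.001091
B₀ = V₀ − E₀ = 568.8008 − 385.001091 = 183.799709
spread = −(1/T)·ln(B₀/D) − r = −(1/1.1589)·ln(183.799709/190.5996) − 0.0260 = 0.00534720
in basis points: 0.00534720 × 10⁴ = 53.4720 bp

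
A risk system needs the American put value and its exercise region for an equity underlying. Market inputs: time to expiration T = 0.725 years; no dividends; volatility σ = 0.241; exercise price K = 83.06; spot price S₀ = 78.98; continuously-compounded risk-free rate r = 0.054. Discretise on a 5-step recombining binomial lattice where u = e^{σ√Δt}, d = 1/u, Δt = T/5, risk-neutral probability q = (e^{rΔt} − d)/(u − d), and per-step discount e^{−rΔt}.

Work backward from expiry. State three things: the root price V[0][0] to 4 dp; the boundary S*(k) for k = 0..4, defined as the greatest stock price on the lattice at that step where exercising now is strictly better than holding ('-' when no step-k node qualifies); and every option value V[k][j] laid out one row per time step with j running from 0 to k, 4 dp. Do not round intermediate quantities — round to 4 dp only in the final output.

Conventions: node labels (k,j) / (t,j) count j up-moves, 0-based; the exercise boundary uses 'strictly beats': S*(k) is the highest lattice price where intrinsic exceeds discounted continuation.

price = 7.4584
boundary = - - 65.7365 72.0546 65.7365
tree:
7.4584
11.6220 3.7255
17.3235 6.5315 1.1900
23.0876 11.0054 2.4979 0.0000
28.3463 17.3235 5.2431 0.0000 0.0000
33.1439 23.0876 11.0054 0.0000 0.0000 0.0000

Δt=0.14500  u=1.09611  d=0.91231  q=0.51984  discount=0.99220
step 5 (expiry): payoffs max(K−S,0) = 33.1439 23.0876 11.0054 0.0000 0.0000 0.0000
step 4: (k=4,j=0): S=54.7137, K−S=28.3463, hold=27.6985 ⇒ V=28.3463 exercise | (k=4,j=1): S=65.7365, K−S=17.3235, hold=16.6757 ⇒ V=17.3235 exercise | (k=4,j=2): S=78.9800, K−S=4.0800, hold=5.2431 ⇒ V=5.2431 continue | (k=4,j=3): S=94.8916, K−S=0.0000, hold=0.0000 ⇒ V=0.0000 continue | (k=4,j=4): S=114.0087, K−S=0.0000, hold=0.0000 ⇒ V=0.0000 continue  boundary S*=65.7365
step 3: (k=3,j=0): S=59.9724, K−S=23.0876, hold=22.4398 ⇒ V=23.0876 exercise | (k=3,j=1): S=72.0546, K−S=11.0054, hold=10.9575 ⇒ V=11.0054 exercise | (k=3,j=2): S=86.5710, K−S=0.0000, hold=2.4979 ⇒ V=2.4979 continue | (k=3,j=3): S=104.0119, K−S=0.0000, hold=0.0000 ⇒ V=0.0000 continue  boundary S*=72.0546
step 2: (k=2,j=0): S=65.7365, K−S=17.3235, hold=16.6757 ⇒ V=17.3235 exercise | (k=2,j=1): S=78.9800, K−S=4.0800, hold=6.5315 ⇒ V=6.5315 continue | (k=2,j=2): S=94.8916, K−S=0.0000, hold=1.1900 ⇒ V=1.1900 continue  boundary S*=65.7365
step 1: (k=1,j=0): S=72.0546, K−S=11.0054, hold=11.6220 ⇒ V=11.6220 continue | (k=1,j=1): S=86.5710, K−S=0.0000, hold=3.7255 ⇒ V=3.7255 continue  boundary S*=-
step 0: (k=0,j=0): S=78.9800, K−S=4.0800, hold=7.4584 ⇒ V=7.4584 continue  boundary S*=-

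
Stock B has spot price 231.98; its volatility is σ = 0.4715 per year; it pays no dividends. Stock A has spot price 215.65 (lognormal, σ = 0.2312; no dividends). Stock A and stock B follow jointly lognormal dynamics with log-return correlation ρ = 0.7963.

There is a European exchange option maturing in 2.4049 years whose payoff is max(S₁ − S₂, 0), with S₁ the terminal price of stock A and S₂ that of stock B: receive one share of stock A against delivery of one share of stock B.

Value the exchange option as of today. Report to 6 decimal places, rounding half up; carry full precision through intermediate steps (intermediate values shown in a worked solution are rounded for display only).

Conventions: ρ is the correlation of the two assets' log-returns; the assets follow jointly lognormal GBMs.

σ_eff = √(σ₁² + σ₂² − 2ρσ₁σ₂) = √(0.2312² + 0.4715² − 2·0.7963·0.2312·0.4715) = 0.319617
d₁ = (ln(S₁/S₂) + (q₂ − q₁ + σ_eff²/2)T) / (σ_eff√T) = (ln(215.65/231.98) + (0.0 − 0.0 + 0.051078)·2.4049) / 0.495654 = 0.100558
d₂ = d₁ − σ_eff√T = 0.100558 − 0.495654 = -0.395096
N(d₁) = 0.540049,  N(d₂) = 0.346386
V = S₁·e^{−q₁T}·N(d₁) − S₂·e^{−q₂T}·N(d₂) = 116.461636 − 80.354636 = 36.106999
Key observation: no risk-free rate is needed — with the second asset as numeraire the exchange option is a call on the ratio S₁/S₂, and r cancels out of the value.

exchange price = 36.106999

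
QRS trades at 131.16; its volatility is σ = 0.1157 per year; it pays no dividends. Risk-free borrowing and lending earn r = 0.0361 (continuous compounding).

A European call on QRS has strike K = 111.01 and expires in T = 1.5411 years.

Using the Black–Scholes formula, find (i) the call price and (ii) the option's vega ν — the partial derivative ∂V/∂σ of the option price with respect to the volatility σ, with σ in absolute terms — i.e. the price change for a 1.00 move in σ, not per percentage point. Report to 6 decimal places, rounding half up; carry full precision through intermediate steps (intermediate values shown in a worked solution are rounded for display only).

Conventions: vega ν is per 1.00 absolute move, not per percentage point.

price = 26.598164
ν = 17.475640

σ√T = 0.1157·√1.5411 = 0.143631
d₁ = (ln(S/K) + (r+σ²/2)T) / (σ√T) = (ln(131.16/111.01) + (0.0361+0.1157²/2)·1.5411) / 0.143631 = (0.166798 + 0.065949) / 0.143631 = 1.620444
d₂ = d₁ − σ√T = 1.620444 − 0.143631 = 1.476813
e^{−rT} = 0.945886
N(d₁) = 0.947432,  N(d₂) = 0.930137
Call price V = S·N(d₁) − K·e^{−rT}·N(d₂) = 124.265123 − 97.666959 = 26.598164
φ(d₁) = (1/√(2π))·e^{−d₁²/2} = 0.107329
ν = S·φ(d₁)·√T = 17.475640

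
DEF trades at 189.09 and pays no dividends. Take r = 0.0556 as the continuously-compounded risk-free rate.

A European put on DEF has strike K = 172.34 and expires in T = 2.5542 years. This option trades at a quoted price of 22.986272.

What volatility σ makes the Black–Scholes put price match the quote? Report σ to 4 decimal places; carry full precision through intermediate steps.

At σ = 0.3747 the Black–Scholes value reproduces the quote:
σ√T = 0.3747·√2.5542 = 0.598840
d₁ = (ln(S/K) + (r+σ²/2)T) / (σ√T) = (ln(189.09/172.34) + (0.0556+0.3747²/2)·2.5542) / 0.598840 = (0.092754 + 0.321318) / 0.598840 = 0.691457
d₂ = d₁ − σ√T = 0.691457 − 0.598840 = 0.092616
e^{−rT} = 0.867610
N(−d₁) = 0.244639,  N(−d₂) = 0.463104
V = K·e^{−rT}·N(−d₂) − S·N(−d₁) = 69.245111 − 46.258840 = 22.986272 (the quoted price), and the Black–Scholes price is strictly increasing in σ, so σ is unique

sigma = 0.3747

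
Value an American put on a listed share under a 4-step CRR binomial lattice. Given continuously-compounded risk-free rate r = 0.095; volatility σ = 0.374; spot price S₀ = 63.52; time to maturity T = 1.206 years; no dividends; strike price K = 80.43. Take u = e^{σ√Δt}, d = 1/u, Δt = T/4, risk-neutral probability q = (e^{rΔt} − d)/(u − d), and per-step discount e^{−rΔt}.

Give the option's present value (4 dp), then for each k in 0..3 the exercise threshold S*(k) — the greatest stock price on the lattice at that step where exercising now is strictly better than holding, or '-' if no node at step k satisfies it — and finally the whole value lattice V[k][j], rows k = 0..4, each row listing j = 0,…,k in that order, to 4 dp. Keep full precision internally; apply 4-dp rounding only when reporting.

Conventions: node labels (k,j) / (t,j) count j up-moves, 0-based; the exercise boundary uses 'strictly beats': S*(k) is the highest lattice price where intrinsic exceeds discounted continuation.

Δt=0.30150  u=1.22797  d=0.81435  q=0.51909  discount=0.97176
step 4 (expiry): payoffs max(K−S,0) = 52.4940 38.3053 16.9100 0.0000 0.0000
step 3: (k=3,j=0): S=34.3045, K−S=46.1255, hold=43.8545 ⇒ V=46.1255 exercise | (k=3,j=1): S=51.7278, K−S=28.7022, hold=26.4312 ⇒ V=28.7022 exercise | (k=3,j=2): S=78.0004, K−S=2.4296, hold=7.9026 ⇒ V=7.9026 continue | (k=3,j=3): S=117.6170, K−S=0.0000, hold=0.0000 ⇒ V=0.0000 continue  boundary S*=51.7278
step 2: (k=2,j=0): S=42.1247, K−S=38.3053, hold=36.0342 ⇒ V=38.3053 exercise | (k=2,j=1): S=63.5200, K−S=16.9100, hold=17.3997 ⇒ V=17.3997 continue | (k=2,j=2): S=95.7820, K−S=0.0000, hold=3.6931 ⇒ V=3.6931 continue  boundary S*=42.1247
step 1: (k=1,j=0): S=51.7278, K−S=28.7022, hold=26.6782 ⇒ V=28.7022 exercise | (k=1,j=1): S=78.0004, K−S=2.4296, hold=9.9943 ⇒ V=9.9943 continue  boundary S*=51.7278
step 0: (k=0,j=0): S=63.5200, K−S=16.9100, hold=18.4549 ⇒ V=18.4549 continue  boundary S*=-

price = 18.4549
boundary = - 51.7278 42.1247 51.7278
tree:
18.4549
28.7022 9.9943
38.3053 17.3997 3.6931
46.1255 28.7022 7.9026 0.0000
52.4940 38.3053 16.9100 0.0000 0.0000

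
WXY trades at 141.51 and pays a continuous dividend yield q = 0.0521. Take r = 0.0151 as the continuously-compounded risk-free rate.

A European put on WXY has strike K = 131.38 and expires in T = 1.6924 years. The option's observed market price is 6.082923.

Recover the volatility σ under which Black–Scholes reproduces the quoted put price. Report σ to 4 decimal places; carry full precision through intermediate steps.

At σ = 0.1019 the Black–Scholes value reproduces the quote:
σ√T = 0.1019·√1.6924 = 0.132564
d₁ = (ln(S/K) + (r−q+σ²/2)T) / (σ√T) = (ln(141.51/131.38) + (0.0151−0.0521+0.1019²/2)·1.6924) / 0.132564 = (0.074276 − 0.053832) / 0.132564 = 0.154222
d₂ = d₁ − σ√T = 0.154222 − 0.132564 = 0.021658
e^{−rT} = 0.974769
e^{−qT} = 0.915602
N(−d₁) = 0.438717,  N(−d₂) = 0.491360
V = K·e^{−rT}·N(−d₂) − S·e^{−qT}·N(−d₁) = 62.926105 − 56.843182 = 6.082923 (the quoted price), and the Black–Scholes price is strictly increasing in σ, so σ is unique

sigma = 0.1019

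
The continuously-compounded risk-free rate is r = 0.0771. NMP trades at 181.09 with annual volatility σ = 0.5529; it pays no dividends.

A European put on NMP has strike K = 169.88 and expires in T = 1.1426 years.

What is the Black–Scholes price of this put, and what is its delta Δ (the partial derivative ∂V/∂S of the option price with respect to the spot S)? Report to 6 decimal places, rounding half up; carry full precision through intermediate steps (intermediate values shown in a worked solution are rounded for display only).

price = 27.595571
Δ = -0.290239

σ√T = 0.5529·√1.1426 = 0.591008
d₁ = (ln(S/K) + (r+σ²/2)T) / (σ√T) = (ln(181.09/169.88) + (0.0771+0.5529²/2)·1.1426) / 0.591008 = (0.063902 + 0.262740) / 0.591008 = 0.552685
d₂ = d₁ − σ√T = 0.552685 − 0.591008 = -0.038323
e^{−rT} = 0.915674
N(−d₁) = 0.290239,  N(−d₂) = 0.515285
Put price V = K·e^{−rT}·N(−d₂) − S·N(−d₁) = 80.155023 − 52.559452 = 27.595571
Δ = −N(−d₁) = -0.290239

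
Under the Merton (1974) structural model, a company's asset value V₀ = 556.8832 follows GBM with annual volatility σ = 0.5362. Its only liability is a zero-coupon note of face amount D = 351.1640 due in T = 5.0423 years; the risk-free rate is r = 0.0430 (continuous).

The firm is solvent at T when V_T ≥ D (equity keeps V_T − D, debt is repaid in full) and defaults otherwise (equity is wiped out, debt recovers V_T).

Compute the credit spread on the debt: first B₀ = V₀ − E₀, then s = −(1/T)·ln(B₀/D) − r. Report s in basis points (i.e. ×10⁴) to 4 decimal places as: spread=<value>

Apply the equity-as-call identities (strike 351.1640, horizon 5.0423 years):
d₁ = [ln(V₀/D) + (r + σ²/2)T] / (σ√T)
   = [ln(556.8832/351.1640) + (0.0430 + 0.5·0.5362²)·5.0423] / (0.5362·√5.0423)
   = [0.461102 + 0.941676] / 1.204041 = 1.165059
d₂ = d₁ − σ√T = 1.165059 − 1.204041 = -0.038982
N(d₁) = 0.878002,  N(d₂) = 0.484452,  e^(−rT) = 0.805076
E₀ = V₀·N(d₁) − D·e^(−rT)·N(d₂)
   = 556.8832·0.878002 − 351.1640·0.805076·0.484452 = 351.983487
B₀ = V₀ − E₀ = 556.8832 − 351.983487 = 204.899713
spread = −(1/T)·ln(B₀/D) − r = −(1/5.0423)·ln(204.899713/351.1640) − 0.0430 = 0.06384265
in basis points: 0.06384265 × 10⁴ = 638.4265 bp

spread=638.4265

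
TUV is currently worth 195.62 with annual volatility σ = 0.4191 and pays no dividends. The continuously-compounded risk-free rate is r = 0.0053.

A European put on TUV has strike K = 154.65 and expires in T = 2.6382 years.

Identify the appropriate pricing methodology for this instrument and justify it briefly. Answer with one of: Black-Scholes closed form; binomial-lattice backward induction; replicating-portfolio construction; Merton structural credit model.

framework: Black-Scholes closed form

Key observation: the instrument is a plain European put (strike 154.65) on a lognormal asset; the exact continuous-time formula applies directly.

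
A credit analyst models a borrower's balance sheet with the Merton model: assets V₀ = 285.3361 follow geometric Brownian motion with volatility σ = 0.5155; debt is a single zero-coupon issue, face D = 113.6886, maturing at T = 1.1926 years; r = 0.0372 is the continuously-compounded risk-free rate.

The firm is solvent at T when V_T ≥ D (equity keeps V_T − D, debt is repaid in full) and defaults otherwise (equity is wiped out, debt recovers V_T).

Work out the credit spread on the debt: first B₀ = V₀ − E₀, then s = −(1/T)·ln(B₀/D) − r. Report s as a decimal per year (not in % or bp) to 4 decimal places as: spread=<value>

spread=0.0132

Equity is a call on the firm's assets struck at D = 113.6886:
d₁ = [ln(V₀/D) + (r + σ²/2)T] / (σ√T)
   = [ln(285.3361/113.6886) + (0.0372 + 0.5·0.5155²)·1.1926] / (0.5155·√1.1926)
   = [0.920205 + 0.202826] / 0.562958 = 1.994874
d₂ = d₁ − σ√T = 1.994874 − 0.562958 = 1.431916
N(d₁) = 0.976972,  N(d₂) = 0.923916,  e^(−rT) = 0.956605
E₀ = V₀·N(d₁) − D·e^(−rT)·N(d₂)
   = 285.3361·0.976972 − 113.6886·0.956605·0.923916 = 178.284724
B₀ = V₀ − E₀ = 285.3361 − 178.284724 = 107.051376
spread = −(1/T)·ln(B₀/D) − r = −(1/1.1926)·ln(107.051376/113.6886) − 0.0372 = 0.01323960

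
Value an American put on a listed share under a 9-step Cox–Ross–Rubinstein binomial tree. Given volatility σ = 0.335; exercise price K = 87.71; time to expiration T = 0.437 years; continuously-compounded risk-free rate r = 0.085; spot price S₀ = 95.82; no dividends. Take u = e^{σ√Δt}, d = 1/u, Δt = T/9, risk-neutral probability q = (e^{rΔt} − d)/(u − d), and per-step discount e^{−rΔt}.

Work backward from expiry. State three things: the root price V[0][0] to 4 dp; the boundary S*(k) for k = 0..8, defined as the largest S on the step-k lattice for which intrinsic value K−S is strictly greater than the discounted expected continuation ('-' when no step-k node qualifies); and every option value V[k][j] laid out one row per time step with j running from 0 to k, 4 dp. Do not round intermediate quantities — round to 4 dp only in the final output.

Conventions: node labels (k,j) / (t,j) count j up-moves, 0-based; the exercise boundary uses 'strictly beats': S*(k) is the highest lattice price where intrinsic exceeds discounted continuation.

Δt=0.04856  u=1.07661  d=0.92884  q=0.50954  discount=0.99588
step 9 (expiry): payoffs max(K−S,0) = 38.4010 30.5564 21.4637 10.9245 0.0000 0.0000 0.0000 0.0000 0.0000 0.0000
step 8: (k=8,j=0): S=53.0866, K−S=34.6234, hold=34.2621 ⇒ V=34.6234 exercise | (k=8,j=1): S=61.5322, K−S=26.1778, hold=25.8165 ⇒ V=26.1778 exercise | (k=8,j=2): S=71.3215, K−S=16.3885, hold=16.0272 ⇒ V=16.3885 exercise | (k=8,j=3): S=82.6682, K−S=5.0418, hold=5.3359 ⇒ V=5.3359 continue | (k=8,j=4): S=95.8200, K−S=0.0000, hold=0.0000 ⇒ V=0.0000 continue | (k=8,j=5): S=111.0642, K−S=0.0000, hold=0.0000 ⇒ V=0.0000 continue | (k=8,j=6): S=128.7336, K−S=0.0000, hold=0.0000 ⇒ V=0.0000 continue | (k=8,j=7): S=149.2140, K−S=0.0000, hold=0.0000 ⇒ V=0.0000 continue | (k=8,j=8): S=172.9527, K−S=0.0000, hold=0.0000 ⇒ V=0.0000 continue  boundary S*=71.3215
step 7: (k=7,j=0): S=57.1536, K−S=30.5564, hold=30.1951 ⇒ V=30.5564 exercise | (k=7,j=1): S=66.2463, K−S=21.4637, hold=21.1024 ⇒ V=21.4637 exercise | (k=7,j=2): S=76.7855, K−S=10.9245, hold=10.7124 ⇒ V=10.9245 exercise | (k=7,j=3): S=89.0015, K−S=0.0000, hold=2.6063 ⇒ V=2.6063 continue | (k=7,j=4): S=103.1609, K−S=0.0000, hold=0.0000 ⇒ V=0.0000 continue | (k=7,j=5): S=119.5729, K−S=0.0000, hold=0.0000 ⇒ V=0.0000 continue | (k=7,j=6): S=138.5960, K−S=0.0000, hold=0.0000 ⇒ V=0.0000 continue | (k=7,j=7): S=160.6455, K−S=0.0000, hold=0.0000 ⇒ V=0.0000 continue  boundary S*=76.7855
step 6: (k=6,j=0): S=61.5322, K−S=26.1778, hold=25.8165 ⇒ V=26.1778 exercise | (k=6,j=1): S=71.3215, K−S=16.3885, hold=16.0272 ⇒ V=16.3885 exercise | (k=6,j=2): S=82.6682, K−S=5.0418, hold=6.6585 ⇒ V=6.6585 continue | (k=6,j=3): S=95.8200, K−S=0.0000, hold=1.2730 ⇒ V=1.2730 continue | (k=6,j=4): S=111.0642, K−S=0.0000, hold=0.0000 ⇒ V=0.0000 continue | (k=6,j=5): S=128.7336, K−S=0.0000, hold=0.0000 ⇒ V=0.0000 continue | (k=6,j=6): S=149.2140, K−S=0.0000, hold=0.0000 ⇒ V=0.0000 continue  boundary S*=71.3215
step 5: (k=5,j=0): S=66.2463, K−S=21.4637, hold=21.1024 ⇒ V=21.4637 exercise | (k=5,j=1): S=76.7855, K−S=10.9245, hold=11.3836 ⇒ V=11.3836 continue | (k=5,j=2): S=89.0015, K−S=0.0000, hold=3.8982 ⇒ V=3.8982 continue | (k=5,j=3): S=103.1609, K−S=0.0000, hold=0.6218 ⇒ V=0.6218 continue | (k=5,j=4): S=119.5729, K−S=0.0000, hold=0.0000 ⇒ V=0.0000 continue | (k=5,j=5): S=138.5960, K−S=0.0000, hold=0.0000 ⇒ V=0.0000 continue  boundary S*=66.2463
step 4: (k=4,j=0): S=71.3215, K−S=16.3885, hold=16.2602 ⇒ V=16.3885 exercise | (k=4,j=1): S=82.6682, K−S=5.0418, hold=7.5383 ⇒ V=7.5383 continue | (k=4,j=2): S=95.8200, K−S=0.0000, hold=2.2196 ⇒ V=2.2196 continue | (k=4,j=3): S=111.0642, K−S=0.0000, hold=0.3037 ⇒ V=0.3037 continue | (k=4,j=4): S=128.7336, K−S=0.0000, hold=0.0000 ⇒ V=0.0000 continue  boundary S*=71.3215
step 3: (k=3,j=0): S=76.7855, K−S=10.9245, hold=11.8300 ⇒ V=11.8300 continue | (k=3,j=1): S=89.0015, K−S=0.0000, hold=4.8083 ⇒ V=4.8083 continue | (k=3,j=2): S=103.1609, K−S=0.0000, hold=1.2382 ⇒ V=1.2382 continue | (k=3,j=3): S=119.5729, K−S=0.0000, hold=0.1483 ⇒ V=0.1483 continue  boundary S*=-
step 2: (k=2,j=0): S=82.6682, K−S=5.0418, hold=8.2182 ⇒ V=8.2182 continue | (k=2,j=1): S=95.8200, K−S=0.0000, hold=2.9769 ⇒ V=2.9769 continue | (k=2,j=2): S=111.0642, K−S=0.0000, hold=0.6801 ⇒ V=0.6801 continue  boundary S*=-
step 1: (k=1,j=0): S=89.0015, K−S=0.0000, hold=5.5247 ⇒ V=5.5247 continue | (k=1,j=1): S=103.1609, K−S=0.0000, hold=1.7991 ⇒ V=1.7991 continue  boundary S*=-
step 0: (k=0,j=0): S=95.8200, K−S=0.0000, hold=3.6114 ⇒ V=3.6114 continue  boundary S*=-

price = 3.6114
boundary = - - - - 71.3215 66.2463 71.3215 76.7855 71.3215
tree:
3.6114
5.5247 1.7991
8.2182 2.9769 0.6801
11.8300 4.8083 1.2382 0.1483
16.3885 7.5383 2.2196 0.3037 0.0000
21.4637 11.3836 3.8982 0.6218 0.0000 0.0000
26.1778 16.3885 6.6585 1.2730 0.0000 0.0000 0.0000
30.5564 21.4637 10.9245 2.6063 0.0000 0.0000 0.0000 0.0000
34.6234 26.1778 16.3885 5.3359 0.0000 0.0000 0.0000 0.0000 0.0000
38.4010 30.5564 21.4637 10.9245 0.0000 0.0000 0.0000 0.0000 0.0000 0.0000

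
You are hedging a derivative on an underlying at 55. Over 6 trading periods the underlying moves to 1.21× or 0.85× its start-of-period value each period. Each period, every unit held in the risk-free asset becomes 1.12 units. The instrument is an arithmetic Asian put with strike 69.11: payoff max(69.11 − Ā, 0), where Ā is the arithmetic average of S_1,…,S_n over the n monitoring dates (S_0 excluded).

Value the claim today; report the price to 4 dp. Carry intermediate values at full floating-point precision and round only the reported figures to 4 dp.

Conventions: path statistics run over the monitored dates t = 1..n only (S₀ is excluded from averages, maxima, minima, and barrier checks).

price = 1.4567

No-arbitrage gives p* = (R−d)/(u−d) = 0.7500: enumerate every path, weight its payoff by its p*-probability, and discount by R^6.
Enumerate all 2^6 = 64 price paths (U = up ×1.21, D = down ×0.85); each path with k up-moves has probability p*^k·(1−p*)^(6−k).
DDDDDD: Ā=32.3536, payoff=36.7564, prob=0.000244
UDDDDD: Ā=46.0563, payoff=23.0537, prob=0.000732
DUDDDD: Ā=42.7563, payoff=26.3537, prob=0.000732
UUDDDD: Ā=60.8649, payoff=8.2451, prob=0.002197
DDUDDD: Ā=39.9513, payoff=29.1587, prob=0.000732
UDUDDD: Ā=56.8719, payoff=12.2381, prob=0.002197
DUUDDD: Ā=53.5719, payoff=15.5381, prob=0.002197
UUUDDD: Ā=76.2612, payoff=0.0000, prob=0.006592
DDDUDD: Ā=37.5671, payoff=31.5429, prob=0.000732
UDDUDD: Ā=53.4778, payoff=15.6322, prob=0.002197
DUDUDD: Ā=50.1778, payoff=18.9322, prob=0.002197
UUDUDD: Ā=71.4296, payoff=0.0000, prob=0.006592
DDUUDD: Ā=47.3728, payoff=21.7372, prob=0.002197
UDUUDD: Ā=67.4366, payoff=1.6734, prob=0.006592
DUUUDD: Ā=64.1366, payoff=4.9734, prob=0.006592
UUUUDD: Ā=91.3004, payoff=0.0000, prob=0.019775
DDDDUD: Ā=35.5405, payoff=33.5695, prob=0.000732
UDDDUD: Ā=50.5929, payoff=18.5171, prob=0.002197
DUDDUD: Ā=47.2929, payoff=21.8171, prob=0.002197
UUDDUD: Ā=67.3228, payoff=1.7872, prob=0.006592
DDUDUD: Ā=44.4879, payoff=24.6221, prob=0.002197
UDUDUD: Ā=63.3298, payoff=5.7802, prob=0.006592
DUUDUD: Ā=60.0298, payoff=9.0802, prob=0.006592
UUUDUD: Ā=85.4542, payoff=0.0000, prob=0.019775
DDDUUD: Ā=42.1037, payoff=27.0063, prob=0.002197
UDDUUD: Ā=59.9358, payoff=9.1742, prob=0.006592
DUDUUD: Ā=56.6358, payoff=12.4742, prob=0.006592
UUDUUD: Ā=80.6227, payoff=0.0000, prob=0.019775
DDUUUD: Ā=53.8308, payoff=15.2792, prob=0.006592
UDUUUD: Ā=76.6297, payoff=0.0000, prob=0.019775
DUUUUD: Ā=73.3297, payoff=0.0000, prob=0.019775
UUUUUD: Ā=104.3870, payoff=0.0000, prob=0.059326
DDDDDU: Ā=33.8178, payoff=35.2922, prob=0.000732
UDDDDU: Ā=48.1407, payoff=20.9693, prob=0.002197
DUDDDU: Ā=44.8407, payoff=24.2693, prob=0.002197
UUDDDU: Ā=63.8321, payoff=5.2779, prob=0.006592
DDUDDU: Ā=42.0357, payoff=27.0743, prob=0.002197
UDUDDU: Ā=59.8391, payoff=9.2709, prob=0.006592
DUUDDU: Ā=56.5391, payoff=12.5709, prob=0.006592
UUUDDU: Ā=80.4850, payoff=0.0000, prob=0.019775
DDDUDU: Ā=39.6515, payoff=29.4585, prob=0.002197
UDDUDU: Ā=56.4450, payoff=12.6650, prob=0.006592
DUDUDU: Ā=53.1450, payoff=15.9650, prob=0.006592
UUDUDU: Ā=75.6535, payoff=0.0000, prob=0.019775
DDUUDU: Ā=50.3400, payoff=18.7700, prob=0.006592
UDUUDU: Ā=71.6605, payoff=0.0000, prob=0.019775
DUUUDU: Ā=68.3605, payoff=0.7495, prob=0.019775
UUUUDU: Ā=97.3132, payoff=0.0000, prob=0.059326
DDDDUU: Ā=37.6248, payoff=31.4852, prob=0.002197
UDDDUU: Ā=53.5601, payoff=15.5499, prob=0.006592
DUDDUU: Ā=50.2601, payoff=18.8499, prob=0.006592
UUDDUU: Ā=71.5467, payoff=0.0000, prob=0.019775
DDUDUU: Ā=47.4551, payoff=21.6549, prob=0.006592
UDUDUU: Ā=67.5537, payoff=1.5563, prob=0.019775
DUUDUU: Ā=64.2537, payoff=4.8563, prob=0.019775
UUUDUU: Ā=91.4670, payoff=0.0000, prob=0.059326
DDDUUU: Ā=45.0708, payoff=24.0392, prob=0.006592
UDDUUU: Ā=64.1596, payoff=4.9504, prob=0.019775
DUDUUU: Ā=60.8596, payoff=8.2504, prob=0.019775
UUDUUU: Ā=86.6355, payoff=0.0000, prob=0.059326
DDUUUU: Ā=58.0546, payoff=11.0554, prob=0.019775
UDUUUU: Ā=82.6425, payoff=0.0000, prob=0.059326
DUUUUU: Ā=79.3425, payoff=0.0000, prob=0.059326
UUUUUU: Ā=112.9464, payoff=0.0000, prob=0.177979
Price = Σ prob·payoff / R^6 = 2.875240 / 1.973823 = 1.4567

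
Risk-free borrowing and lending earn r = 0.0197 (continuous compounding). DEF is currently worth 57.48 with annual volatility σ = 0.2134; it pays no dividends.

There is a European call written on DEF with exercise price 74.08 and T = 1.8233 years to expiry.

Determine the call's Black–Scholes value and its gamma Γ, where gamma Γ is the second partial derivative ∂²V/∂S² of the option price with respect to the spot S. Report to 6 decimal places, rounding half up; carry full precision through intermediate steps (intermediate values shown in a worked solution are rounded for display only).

price = 2.383865
Γ = 0.019976

σ√T = 0.2134·√1.8233 = 0.288153
d₁ = (ln(S/K) + (r+σ²/2)T) / (σ√T) = (ln(57.48/74.08) + (0.0197+0.2134²/2)·1.8233) / 0.288153 = (-0.253709 + 0.077435) / 0.288153 = -0.611735
d₂ = d₁ − σ√T = -0.611735 − 0.288153 = -0.899888
e^{−rT} = 0.964718
N(d₁) = 0.270357,  N(d₂) = 0.184090
Call price V = S·N(d₁) − K·e^{−rT}·N(d₂) = 15.540097 − 13.156231 = 2.383865
φ(d₁) = (1/√(2π))·e^{−d₁²/2} = 0.330864
Γ = φ(d₁) / (S·σ·√T) = 0.019976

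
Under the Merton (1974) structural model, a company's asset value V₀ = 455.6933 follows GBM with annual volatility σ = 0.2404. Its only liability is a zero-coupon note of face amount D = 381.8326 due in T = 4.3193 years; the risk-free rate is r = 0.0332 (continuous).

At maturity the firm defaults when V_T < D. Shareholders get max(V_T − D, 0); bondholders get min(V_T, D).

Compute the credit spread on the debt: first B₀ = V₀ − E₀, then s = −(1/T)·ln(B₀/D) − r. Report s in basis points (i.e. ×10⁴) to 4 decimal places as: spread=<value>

Work the structural quantities from V₀ = 455.6933 against face 381.8326:
d₁ = [ln(V₀/D) + (r + σ²/2)T] / (σ√T)
   = [ln(455.6933/381.8326) + (0.0332 + 0.5·0.2404²)·4.3193] / (0.2404·√4.3193)
   = [0.176838 + 0.268212] / 0.499622 = 0.890773
d₂ = d₁ − σ√T = 0.890773 − 0.499622 = 0.391151
N(d₁) = 0.813474,  N(d₂) = 0.652157,  e^(−rT) = 0.866407
E₀ = V₀·N(d₁) − D·e^(−rT)·N(d₂)
   = 455.6933·0.813474 − 381.8326·0.866407·0.652157 = 154.946656
B₀ = V₀ − E₀ = 455.6933 − 154.946656 = 300.746644
spread = −(1/T)·ln(B₀/D) − r = −(1/4.3193)·ln(300.746644/381.8326) − 0.0332 = 0.02206685
in basis points: 0.02206685 × 10⁴ = 220.6685 bp

spread=220.6685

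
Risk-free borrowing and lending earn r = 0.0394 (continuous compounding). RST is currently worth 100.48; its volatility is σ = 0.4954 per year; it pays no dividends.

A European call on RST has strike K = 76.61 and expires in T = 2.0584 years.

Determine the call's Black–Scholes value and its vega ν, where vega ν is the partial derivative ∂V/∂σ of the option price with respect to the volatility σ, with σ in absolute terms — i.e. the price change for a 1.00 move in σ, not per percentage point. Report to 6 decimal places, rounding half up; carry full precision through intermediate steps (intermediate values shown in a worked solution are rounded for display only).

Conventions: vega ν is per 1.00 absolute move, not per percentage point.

price = 41.386284
ν = 40.037061

σ√T = 0.4954·√2.0584 = 0.710757
d₁ = (ln(S/K) + (r+σ²/2)T) / (σ√T) = (ln(100.48/76.61) + (0.0394+0.4954²/2)·2.0584) / 0.710757 = (0.271231 + 0.333688) / 0.710757 = 0.851092
d₂ = d₁ − σ√T = 0.851092 − 0.710757 = 0.140336
e^{−rT} = 0.922101
N(d₁) = 0.802641,  N(d₂) = 0.555803
Call price V = S·N(d₁) − K·e^{−rT}·N(d₂) = 80.649366 − 39.263082 = 41.386284
φ(d₁) = (1/√(2π))·e^{−d₁²/2} = 0.277727
ν = S·φ(d₁)·√T = 40.037061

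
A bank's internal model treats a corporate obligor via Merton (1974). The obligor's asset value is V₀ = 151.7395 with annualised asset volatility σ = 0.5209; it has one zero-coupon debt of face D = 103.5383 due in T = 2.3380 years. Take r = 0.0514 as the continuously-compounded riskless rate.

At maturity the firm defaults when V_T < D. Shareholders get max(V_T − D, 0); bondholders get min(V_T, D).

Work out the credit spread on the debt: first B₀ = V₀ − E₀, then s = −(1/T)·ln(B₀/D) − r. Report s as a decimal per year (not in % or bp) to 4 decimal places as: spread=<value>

Equity is a call on the firm's assets struck at D = 103.5383:
d₁ = [ln(V₀/D) + (r + σ²/2)T] / (σ√T)
   = [ln(151.7395/103.5383) + (0.0514 + 0.5·0.5209²)·2.3380] / (0.5209·√2.3380)
   = [0.382224 + 0.437366] / 0.796483 = 1.029011
d₂ = d₁ − σ√T = 1.029011 − 0.796483 = 0.232527
N(d₁) = 0.848263,  N(d₂) = 0.591936,  e^(−rT) = 0.886767
E₀ = V₀·N(d₁) − D·e^(−rT)·N(d₂)
   = 151.7395·0.848263 − 103.5383·0.886767·0.591936 = 74.366761
B₀ = V₀ − E₀ = 151.7395 − 74.366761 = 77.372739
spread = −(1/T)·ln(B₀/D) − r = −(1/2.3380)·ln(77.372739/103.5383) − 0.0514 = 0.07319670

spread=0.0732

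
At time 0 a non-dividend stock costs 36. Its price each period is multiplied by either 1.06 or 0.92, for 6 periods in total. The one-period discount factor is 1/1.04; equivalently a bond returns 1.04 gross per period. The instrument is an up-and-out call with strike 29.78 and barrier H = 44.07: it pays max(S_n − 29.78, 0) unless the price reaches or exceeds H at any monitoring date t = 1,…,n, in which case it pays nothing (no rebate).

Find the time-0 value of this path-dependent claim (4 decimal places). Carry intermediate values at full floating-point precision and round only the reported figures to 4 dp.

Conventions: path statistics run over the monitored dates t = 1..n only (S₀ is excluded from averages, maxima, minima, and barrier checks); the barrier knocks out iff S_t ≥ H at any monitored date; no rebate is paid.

Set p* = 0.8571 (from d < R < u); the path-dependent value is the discounted p*-expectation over all price paths.
Enumerate all 2^6 = 64 price paths (U = up ×1.06, D = down ×0.92); each path with k up-moves has probability p*^k·(1−p*)^(6−k).
DDDDDD: M=33.1200, payoff=0.0000, prob=0.000008
UDDDDD: M=38.1600, payoff=0.0000, prob=0.000051
DUDDDD: M=35.1072, payoff=0.0000, prob=0.000051
UUDDDD: M=40.4496, payoff=0.0000, prob=0.000306
DDUDDD: M=33.1200, payoff=0.0000, prob=0.000051
UDUDDD: M=38.1600, payoff=0.0000, prob=0.000306
DUUDDD: M=37.2136, payoff=0.0000, prob=0.000306
UUUDDD: M=42.8766, payoff=3.6075, prob=0.001836
DDDUDD: M=33.1200, payoff=0.0000, prob=0.000051
UDDUDD: M=38.1600, payoff=0.0000, prob=0.000306
DUDUDD: M=35.1072, payoff=0.0000, prob=0.000306
UUDUDD: M=40.4496, payoff=3.6075, prob=0.001836
DDUUDD: M=34.2365, payoff=0.0000, prob=0.000306
UDUUDD: M=39.4464, payoff=3.6075, prob=0.001836
DUUUDD: M=39.4464, payoff=3.6075, prob=0.001836
UUUUDD: M=45.4492, payoff=0.0000, prob=0.011016
DDDDUD: M=33.1200, payoff=0.0000, prob=0.000051
UDDDUD: M=38.1600, payoff=0.0000, prob=0.000306
DUDDUD: M=35.1072, payoff=0.0000, prob=0.000306
UUDDUD: M=40.4496, payoff=3.6075, prob=0.001836
DDUDUD: M=33.1200, payoff=0.0000, prob=0.000306
UDUDUD: M=38.1600, payoff=3.6075, prob=0.001836
DUUDUD: M=37.2136, payoff=3.6075, prob=0.001836
UUUDUD: M=42.8766, payoff=8.6882, prob=0.011016
DDDUUD: M=33.1200, payoff=0.0000, prob=0.000306
UDDUUD: M=38.1600, payoff=3.6075, prob=0.001836
DUDUUD: M=36.2907, payoff=3.6075, prob=0.001836
UUDUUD: M=41.8132, payoff=8.6882, prob=0.011016
DDUUUD: M=36.2907, payoff=3.6075, prob=0.001836
UDUUUD: M=41.8132, payoff=8.6882, prob=0.011016
DUUUUD: M=41.8132, payoff=8.6882, prob=0.011016
UUUUUD: M=48.1761, payoff=0.0000, prob=0.066095
DDDDDU: M=33.1200, payoff=0.0000, prob=0.000051
UDDDDU: M=38.1600, payoff=0.0000, prob=0.000306
DUDDDU: M=35.1072, payoff=0.0000, prob=0.000306
UUDDDU: M=40.4496, payoff=3.6075, prob=0.001836
DDUDDU: M=33.1200, payoff=0.0000, prob=0.000306
UDUDDU: M=38.1600, payoff=3.6075, prob=0.001836
DUUDDU: M=37.2136, payoff=3.6075, prob=0.001836
UUUDDU: M=42.8766, payoff=8.6882, prob=0.011016
DDDUDU: M=33.1200, payoff=0.0000, prob=0.000306
UDDUDU: M=38.1600, payoff=3.6075, prob=0.001836
DUDUDU: M=35.1072, payoff=3.6075, prob=0.001836
UUDUDU: M=40.4496, payoff=8.6882, prob=0.011016
DDUUDU: M=34.2365, payoff=3.6075, prob=0.001836
UDUUDU: M=39.4464, payoff=8.6882, prob=0.011016
DUUUDU: M=39.4464, payoff=8.6882, prob=0.011016
UUUUDU: M=45.4492, payoff=0.0000, prob=0.066095
DDDDUU: M=33.1200, payoff=0.0000, prob=0.000306
UDDDUU: M=38.1600, payoff=3.6075, prob=0.001836
DUDDUU: M=35.1072, payoff=3.6075, prob=0.001836
UUDDUU: M=40.4496, payoff=8.6882, prob=0.011016
DDUDUU: M=33.3875, payoff=3.6075, prob=0.001836
UDUDUU: M=38.4682, payoff=8.6882, prob=0.011016
DUUDUU: M=38.4682, payoff=8.6882, prob=0.011016
UUUDUU: M=44.3220, payoff=0.0000, prob=0.066095
DDDUUU: M=33.3875, payoff=3.6075, prob=0.001836
UDDUUU: M=38.4682, payoff=8.6882, prob=0.011016
DUDUUU: M=38.4682, payoff=8.6882, prob=0.011016
UUDUUU: M=44.3220, payoff=0.0000, prob=0.066095
DDUUUU: M=38.4682, payoff=8.6882, prob=0.011016
UDUUUU: M=44.3220, payoff=0.0000, prob=0.066095
DUUUUU: M=44.3220, payoff=0.0000, prob=0.066095
UUUUUU: M=51.0667, payoff=0.0000, prob=0.396569
Price = Σ prob·payoff / R^6 = 1.472368 / 1.265319 = 1.1636

price = 1.1636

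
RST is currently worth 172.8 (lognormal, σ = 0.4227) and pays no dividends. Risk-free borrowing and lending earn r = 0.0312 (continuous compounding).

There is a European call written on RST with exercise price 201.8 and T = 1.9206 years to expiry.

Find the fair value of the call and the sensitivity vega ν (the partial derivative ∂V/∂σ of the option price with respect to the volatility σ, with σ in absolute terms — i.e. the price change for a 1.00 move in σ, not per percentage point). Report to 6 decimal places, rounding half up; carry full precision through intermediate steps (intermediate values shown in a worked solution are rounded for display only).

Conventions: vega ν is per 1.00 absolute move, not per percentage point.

price = 33.705721
ν = 94.728878

σ√T = 0.4227·√1.9206 = 0.585802
d₁ = (ln(S/K) + (r+σ²/2)T) / (σ√T) = (ln(172.8/201.8) + (0.0312+0.4227²/2)·1.9206) / 0.585802 = (-0.155142 + 0.231505) / 0.585802 = 0.130355
d₂ = d₁ − σ√T = 0.130355 − 0.585802 = -0.455447
e^{−rT} = 0.941837
N(d₁) = 0.551857,  N(d₂) = 0.324394
Call price V = S·N(d₁) − K·e^{−rT}·N(d₂) = 95.360945 − 61.655224 = 33.705721
φ(d₁) = (1/√(2π))·e^{−d₁²/2} = 0.395567
ν = S·φ(d₁)·√T = 94.728878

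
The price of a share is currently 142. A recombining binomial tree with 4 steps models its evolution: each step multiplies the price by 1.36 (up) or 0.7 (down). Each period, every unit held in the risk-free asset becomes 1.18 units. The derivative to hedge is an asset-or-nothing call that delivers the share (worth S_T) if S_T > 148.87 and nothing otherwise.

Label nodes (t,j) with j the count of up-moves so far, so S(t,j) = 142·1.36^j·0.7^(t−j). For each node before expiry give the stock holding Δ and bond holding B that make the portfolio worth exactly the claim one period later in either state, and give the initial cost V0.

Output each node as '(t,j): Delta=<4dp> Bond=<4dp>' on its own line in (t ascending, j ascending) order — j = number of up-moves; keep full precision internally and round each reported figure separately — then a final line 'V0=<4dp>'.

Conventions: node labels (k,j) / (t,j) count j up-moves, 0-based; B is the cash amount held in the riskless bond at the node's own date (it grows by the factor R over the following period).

Risk-neutral probability p* = (R−d)/(u−d) = (1.18−0.7)/(1.36−0.7) = 0.7273.
Terminal payoffs: V(4,0)=0.0000, V(4,1)=0.0000, V(4,2)=0.0000, V(4,3)=250.0363, V(4,4)=485.7849
Node (3,0) S=48.7060: V=(p*·0.0000+(1−p*)·0.0000)/1.18=0.0000; Δ=(0.0000−0.0000)/(66.2402−34.0942)=0.0000; B=V−Δ·S=0.0000
Node (3,1) S=94.6288: V=(p*·0.0000+(1−p*)·0.0000)/1.18=0.0000; Δ=(0.0000−0.0000)/(128.6952−66.2402)=0.0000; B=V−Δ·S=0.0000
Node (3,2) S=183.8502: V=(p*·250.0363+(1−p*)·0.0000)/1.18=154.1056; Δ=(250.0363−0.0000)/(250.0363−128.6952)=2.0606; B=V−Δ·S=-224.7373
Node (3,3) S=357.1948: V=(p*·485.7849+(1−p*)·250.0363)/1.18=357.1948; Δ=(485.7849−250.0363)/(485.7849−250.0363)=1.0000; B=V−Δ·S=0.0000
Node (2,0) S=69.5800: V=(p*·0.0000+(1−p*)·0.0000)/1.18=0.0000; Δ=(0.0000−0.0000)/(94.6288−48.7060)=0.0000; B=V−Δ·S=0.0000
Node (2,1) S=135.1840: V=(p*·154.1056+(1−p*)·0.0000)/1.18=94.9803; Δ=(154.1056−0.0000)/(183.8502−94.6288)=1.7272; B=V−Δ·S=-138.5130
Node (2,2) S=262.6432: V=(p*·357.1948+(1−p*)·154.1056)/1.18=255.7685; Δ=(357.1948−154.1056)/(357.1948−183.8502)=1.1716; B=V−Δ·S=-51.9424
Node (1,0) S=99.4000: V=(p*·94.9803+(1−p*)·0.0000)/1.18=58.5395; Δ=(94.9803−0.0000)/(135.1840−69.5800)=1.4478; B=V−Δ·S=-85.3701
Node (1,1) S=193.1200: V=(p*·255.7685+(1−p*)·94.9803)/1.18=179.5908; Δ=(255.7685−94.9803)/(262.6432−135.1840)=1.2615; B=V−Δ·S=-64.0276
Node (0,0) S=142.0000: V=(p*·179.5908+(1−p*)·58.5395)/1.18=124.2176; Δ=(179.5908−58.5395)/(193.1200−99.4000)=1.2916; B=V−Δ·S=-59.1934
Verification: the root portfolio costs Δ(0,0)·S0 + B(0,0) = 124.2176, matching V0.

(0,0): Delta=1.2916 Bond=-59.1934
(1,0): Delta=1.4478 Bond=-85.3701
(1,1): Delta=1.2615 Bond=-64.0276
(2,0): Delta=0.0000 Bond=0.0000
(2,1): Delta=1.7272 Bond=-138.5130
(2,2): Delta=1.1716 Bond=-51.9424
(3,0): Delta=0.0000 Bond=0.0000
(3,1): Delta=0.0000 Bond=0.0000
(3,2): Delta=2.0606 Bond=-224.7373
(3,3): Delta=1.0000 Bond=0.0000
V0=124.2176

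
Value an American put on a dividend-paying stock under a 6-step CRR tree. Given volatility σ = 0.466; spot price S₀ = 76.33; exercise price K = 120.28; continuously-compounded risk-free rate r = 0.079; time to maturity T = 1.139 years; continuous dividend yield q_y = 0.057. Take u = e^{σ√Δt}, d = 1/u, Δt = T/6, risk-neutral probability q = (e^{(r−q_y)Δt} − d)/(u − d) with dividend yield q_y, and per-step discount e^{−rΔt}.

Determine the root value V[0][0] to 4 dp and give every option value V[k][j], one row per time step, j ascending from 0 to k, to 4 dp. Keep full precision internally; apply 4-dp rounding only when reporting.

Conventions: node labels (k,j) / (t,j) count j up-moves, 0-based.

Δt=0.18983  u=1.22512  d=0.81625  q=0.45965  discount=0.98512
step 6 (expiry): payoffs max(K−S,0) = 97.7048 86.3967 69.4242 43.9500 5.7156 0.0000 0.0000
k=5: (k=5,j=0): S=27.6573, K−S=92.6227, hold=91.1300 ⇒ V=92.6227 exercise | (k=5,j=1): S=41.5110, K−S=78.7690, hold=77.4254 ⇒ V=78.7690 exercise | (k=5,j=2): S=62.3043, K−S=57.9757, hold=56.8559 ⇒ V=57.9757 exercise | (k=5,j=3): S=93.5131, K−S=26.7669, hold=25.9829 ⇒ V=26.7669 exercise | (k=5,j=4): S=140.3547, K−S=0.0000, hold=3.0424 ⇒ V=3.0424 continue | (k=5,j=5): S=210.6597, K−S=0.0000, hold=0.0000 ⇒ V=0.0000 continue
k=4: (k=4,j=0): S=33.8833, K−S=86.3967, hold=84.9709 ⇒ V=86.3967 exercise | (k=4,j=1): S=50.8558, K−S=69.4242, hold=68.1811 ⇒ V=69.4242 exercise | (k=4,j=2): S=76.3300, K−S=43.9500, hold=42.9811 ⇒ V=43.9500 exercise | (k=4,j=3): S=114.5644, K−S=5.7156, hold=15.6258 ⇒ V=15.6258 continue | (k=4,j=4): S=171.9508, K−S=0.0000, hold=1.6195 ⇒ V=1.6195 continue
k=3: (k=3,j=0): S=41.5110, K−S=78.7690, hold=77.4254 ⇒ V=78.7690 exercise | (k=3,j=1): S=62.3043, K−S=57.9757, hold=56.8559 ⇒ V=57.9757 exercise | (k=3,j=2): S=93.5131, K−S=26.7669, hold=30.4704 ⇒ V=30.4704 continue | (k=3,j=3): S=140.3547, K−S=0.0000, hold=9.0511 ⇒ V=9.0511 continue
k=2: (k=2,j=0): S=50.8558, K−S=69.4242, hold=68.1811 ⇒ V=69.4242 exercise | (k=2,j=1): S=76.3300, K−S=43.9500, hold=44.6581 ⇒ V=44.6581 continue | (k=2,j=2): S=114.5644, K−S=5.7156, hold=20.3180 ⇒ V=20.3180 continue
k=1: (k=1,j=0): S=62.3043, K−S=57.9757, hold=57.1765 ⇒ V=57.9757 exercise | (k=1,j=1): S=93.5131, K−S=26.7669, hold=32.9719 ⇒ V=32.9719 continue
k=0: (k=0,j=0): S=76.3300, K−S=43.9500, hold=45.7908 ⇒ V=45.7908 continue

price = 45.7908
tree:
45.7908
57.9757 32.9719
69.4242 44.6581 20.3180
78.7690 57.9757 30.4704 9.0511
86.3967 69.4242 43.9500 15.6258 1.6195
92.6227 78.7690 57.9757 26.7669 3.0424 0.0000
97.7048 86.3967 69.4242 43.9500 5.7156 0.0000 0.0000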